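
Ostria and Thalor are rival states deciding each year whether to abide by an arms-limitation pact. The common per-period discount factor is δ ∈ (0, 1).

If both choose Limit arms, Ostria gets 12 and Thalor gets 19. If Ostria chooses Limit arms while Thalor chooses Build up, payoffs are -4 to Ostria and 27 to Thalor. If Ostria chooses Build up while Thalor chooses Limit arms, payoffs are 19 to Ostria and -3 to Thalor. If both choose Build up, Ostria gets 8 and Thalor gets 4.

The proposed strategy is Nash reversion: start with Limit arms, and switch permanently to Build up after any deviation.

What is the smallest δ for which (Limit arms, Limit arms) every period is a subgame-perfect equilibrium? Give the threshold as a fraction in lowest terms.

7/11

Ostria's threshold: (19−12)/(19−8) = 7/11.
Thalor's threshold: (27−19)/(27−4) = 8/23.
7/11 > 8/23, so Ostria binds and δ* = 7/11.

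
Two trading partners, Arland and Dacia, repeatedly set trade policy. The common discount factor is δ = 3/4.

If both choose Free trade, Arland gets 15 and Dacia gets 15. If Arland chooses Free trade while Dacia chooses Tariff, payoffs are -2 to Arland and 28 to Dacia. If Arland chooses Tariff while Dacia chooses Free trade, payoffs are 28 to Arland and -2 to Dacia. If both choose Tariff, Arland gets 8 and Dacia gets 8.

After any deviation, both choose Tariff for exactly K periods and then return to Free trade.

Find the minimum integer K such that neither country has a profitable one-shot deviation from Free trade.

No profitable deviation requires (15−8)(δ+…+δ^K) ≥ 28−15, i.e. δ+…+δ^K ≥ 13/7 ≈ 1.8571.
With δ = 3/4, the partial sums are K=1: 0.7500, K=2: 1.3125, K=3: 1.7344, K=4: 2.0508.
K = 4 is the first length at which the sum reaches 1.8571.

4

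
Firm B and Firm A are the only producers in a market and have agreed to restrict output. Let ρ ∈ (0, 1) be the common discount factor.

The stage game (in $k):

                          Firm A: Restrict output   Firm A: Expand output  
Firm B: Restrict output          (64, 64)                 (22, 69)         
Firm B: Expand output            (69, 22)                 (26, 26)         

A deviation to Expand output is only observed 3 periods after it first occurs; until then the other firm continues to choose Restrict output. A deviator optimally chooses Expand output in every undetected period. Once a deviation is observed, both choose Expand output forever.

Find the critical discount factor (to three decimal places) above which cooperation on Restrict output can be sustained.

The best deviation is to choose Expand output for all 3 undetected periods, earning 69 each, then 26 forever once detected.
Deviation value: 69(1−ρ^3)/(1−ρ) + 26ρ^3/(1−ρ); cooperation value: 64/(1−ρ).
IC: 64 ≥ 69(1−ρ^3) + 26ρ^3 = 69 − 43ρ^3.
So ρ^3 ≥ 5/43, giving ρ ≥ (5/43)^(1/3) ≈ 0.488.

0.488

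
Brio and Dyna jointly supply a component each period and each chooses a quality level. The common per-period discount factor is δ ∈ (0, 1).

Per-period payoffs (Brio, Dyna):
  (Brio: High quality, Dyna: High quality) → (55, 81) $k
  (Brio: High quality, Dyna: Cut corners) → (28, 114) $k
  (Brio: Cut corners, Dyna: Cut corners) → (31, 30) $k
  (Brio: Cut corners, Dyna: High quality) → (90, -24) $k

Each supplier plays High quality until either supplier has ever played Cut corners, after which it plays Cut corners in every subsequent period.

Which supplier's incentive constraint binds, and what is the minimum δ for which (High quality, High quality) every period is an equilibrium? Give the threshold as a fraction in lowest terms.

Brio; δ ≥ 35/59

Brio's threshold: (90−55)/(90−31) = 35/59.
Dyna's threshold: (114−81)/(114−30) = 11/28.
35/59 > 11/28, so Brio binds and δ* = 35/59.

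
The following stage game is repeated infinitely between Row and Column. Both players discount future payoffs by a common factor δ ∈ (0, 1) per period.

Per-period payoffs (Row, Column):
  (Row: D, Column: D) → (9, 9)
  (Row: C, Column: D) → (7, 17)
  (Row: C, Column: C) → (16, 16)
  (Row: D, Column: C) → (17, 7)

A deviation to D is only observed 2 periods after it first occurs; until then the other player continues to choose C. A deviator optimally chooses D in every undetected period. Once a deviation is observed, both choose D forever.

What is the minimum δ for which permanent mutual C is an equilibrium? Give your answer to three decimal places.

0.354

The best deviation is to choose D for all 2 undetected periods, earning 17 each, then 9 forever once detected.
Deviation value: 17(1−δ^2)/(1−δ) + 9δ^2/(1−δ); cooperation value: 16/(1−δ).
IC: 16 ≥ 17(1−δ^2) + 9δ^2 = 17 − 8δ^2.
So δ^2 ≥ 1/8, giving δ ≥ (1/8)^(1/2) ≈ 0.354.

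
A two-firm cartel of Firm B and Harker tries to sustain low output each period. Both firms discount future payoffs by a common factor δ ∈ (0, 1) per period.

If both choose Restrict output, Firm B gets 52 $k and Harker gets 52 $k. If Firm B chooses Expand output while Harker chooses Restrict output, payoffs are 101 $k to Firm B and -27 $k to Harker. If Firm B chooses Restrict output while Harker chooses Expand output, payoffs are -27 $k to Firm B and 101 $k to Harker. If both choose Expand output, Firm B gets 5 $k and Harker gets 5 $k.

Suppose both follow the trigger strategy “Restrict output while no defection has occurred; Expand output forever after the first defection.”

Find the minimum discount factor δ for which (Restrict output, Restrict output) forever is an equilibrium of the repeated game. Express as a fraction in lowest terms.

52/(1−δ) ≥ 101 + 5δ/(1−δ)
52 ≥ 101 − 96δ
δ ≥ 49/96.

49/96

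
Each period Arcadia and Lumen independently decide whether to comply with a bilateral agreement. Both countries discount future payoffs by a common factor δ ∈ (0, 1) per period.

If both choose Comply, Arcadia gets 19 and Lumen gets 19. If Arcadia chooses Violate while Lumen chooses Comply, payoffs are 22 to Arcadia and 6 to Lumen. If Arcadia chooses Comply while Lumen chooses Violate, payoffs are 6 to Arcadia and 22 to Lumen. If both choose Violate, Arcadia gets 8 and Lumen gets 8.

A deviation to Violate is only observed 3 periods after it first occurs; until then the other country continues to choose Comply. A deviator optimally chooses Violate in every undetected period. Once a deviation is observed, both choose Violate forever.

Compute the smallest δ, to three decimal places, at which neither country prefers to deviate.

0.598

A deviator earns 22 for 3 periods, then 8 forever; cooperating earns 19 forever. Multiplying the IC by (1−δ):
19 ≥ 22(1−δ^3) + 8δ^3, so 14·δ^3 ≥ 3 and δ^3 ≥ 3/14.
δ ≥ (3/14)^(1/3) ≈ 0.598.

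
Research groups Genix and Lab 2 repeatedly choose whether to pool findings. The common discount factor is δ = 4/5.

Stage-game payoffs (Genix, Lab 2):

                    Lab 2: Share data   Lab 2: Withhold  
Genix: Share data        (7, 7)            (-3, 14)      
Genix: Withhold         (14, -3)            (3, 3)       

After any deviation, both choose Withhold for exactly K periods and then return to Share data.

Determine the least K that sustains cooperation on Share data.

3

No profitable deviation requires (7−3)(δ+…+δ^K) ≥ 14−7, i.e. δ+…+δ^K ≥ 7/4 ≈ 1.7500.
With δ = 4/5, the partial sums are K=1: 0.8000, K=2: 1.4400, K=3: 1.9520.
K = 3 is the first length at which the sum reaches 1.7500.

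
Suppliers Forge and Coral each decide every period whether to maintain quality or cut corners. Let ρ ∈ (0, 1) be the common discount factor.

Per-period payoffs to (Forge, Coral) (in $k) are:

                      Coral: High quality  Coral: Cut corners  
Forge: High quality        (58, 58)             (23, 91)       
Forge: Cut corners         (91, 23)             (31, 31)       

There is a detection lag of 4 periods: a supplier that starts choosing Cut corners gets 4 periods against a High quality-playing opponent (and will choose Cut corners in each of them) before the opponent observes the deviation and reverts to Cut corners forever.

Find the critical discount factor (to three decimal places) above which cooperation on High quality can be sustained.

A deviator earns 91 for 4 periods, then 31 forever; cooperating earns 58 forever. Multiplying the IC by (1−ρ):
58 ≥ 91(1−ρ^4) + 31ρ^4, so 60·ρ^4 ≥ 33 and ρ^4 ≥ 11/20.
ρ ≥ (11/20)^(1/4) ≈ 0.861.

0.861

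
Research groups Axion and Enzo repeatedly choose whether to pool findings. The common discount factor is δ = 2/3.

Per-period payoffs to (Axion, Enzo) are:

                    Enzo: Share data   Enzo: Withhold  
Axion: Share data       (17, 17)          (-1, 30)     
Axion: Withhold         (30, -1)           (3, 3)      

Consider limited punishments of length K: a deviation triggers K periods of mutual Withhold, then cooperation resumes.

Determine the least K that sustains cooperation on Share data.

No profitable deviation requires (17−3)(δ+…+δ^K) ≥ 30−17, i.e. δ+…+δ^K ≥ 13/14 ≈ 0.9286.
With δ = 2/3, the partial sums are K=1: 0.6667, K=2: 1.1111.
K = 2 is the first length at which the sum reaches 0.9286.

2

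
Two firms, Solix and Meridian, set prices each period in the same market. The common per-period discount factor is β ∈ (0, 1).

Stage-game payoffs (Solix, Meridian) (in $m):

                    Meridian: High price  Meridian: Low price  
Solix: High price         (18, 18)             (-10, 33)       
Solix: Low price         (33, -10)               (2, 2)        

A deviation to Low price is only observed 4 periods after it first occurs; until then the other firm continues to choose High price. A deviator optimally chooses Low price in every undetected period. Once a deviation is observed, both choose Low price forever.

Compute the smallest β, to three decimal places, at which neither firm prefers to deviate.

0.834

The best deviation is to choose Low price for all 4 undetected periods, earning 33 each, then 2 forever once detected.
Deviation value: 33(1−β^4)/(1−β) + 2β^4/(1−β); cooperation value: 18/(1−β).
IC: 18 ≥ 33(1−β^4) + 2β^4 = 33 − 31β^4.
So β^4 ≥ 15/31, giving β ≥ (15/31)^(1/4) ≈ 0.834.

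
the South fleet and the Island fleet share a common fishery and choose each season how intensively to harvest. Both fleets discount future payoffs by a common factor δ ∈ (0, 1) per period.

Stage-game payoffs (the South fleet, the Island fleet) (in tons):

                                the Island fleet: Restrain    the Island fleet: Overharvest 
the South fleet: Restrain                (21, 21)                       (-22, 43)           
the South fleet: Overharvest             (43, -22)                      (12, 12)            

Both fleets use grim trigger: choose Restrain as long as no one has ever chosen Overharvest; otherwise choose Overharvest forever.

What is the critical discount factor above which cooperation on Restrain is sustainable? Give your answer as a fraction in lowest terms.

22/31

One-period gain from deviating is 43 − 21 = 22. The loss is 21 − 12 = 9 in every subsequent period, with present value 9·δ/(1−δ).
Deviation is unprofitable when 9·δ/(1−δ) ≥ 22, i.e. δ/(1−δ) ≥ 22/9.
Equivalently δ ≥ 22/(22+9) = 22/31.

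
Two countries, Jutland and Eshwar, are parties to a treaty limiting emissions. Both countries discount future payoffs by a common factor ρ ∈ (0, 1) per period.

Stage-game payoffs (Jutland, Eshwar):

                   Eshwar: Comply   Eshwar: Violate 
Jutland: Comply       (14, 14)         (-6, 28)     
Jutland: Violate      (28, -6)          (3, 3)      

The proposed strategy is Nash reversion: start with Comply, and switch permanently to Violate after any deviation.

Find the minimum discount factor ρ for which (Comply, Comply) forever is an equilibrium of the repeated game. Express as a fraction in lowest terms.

14/25

14/(1−ρ) ≥ 28 + 3ρ/(1−ρ)
14 ≥ 28 − 25ρ
ρ ≥ 14/25.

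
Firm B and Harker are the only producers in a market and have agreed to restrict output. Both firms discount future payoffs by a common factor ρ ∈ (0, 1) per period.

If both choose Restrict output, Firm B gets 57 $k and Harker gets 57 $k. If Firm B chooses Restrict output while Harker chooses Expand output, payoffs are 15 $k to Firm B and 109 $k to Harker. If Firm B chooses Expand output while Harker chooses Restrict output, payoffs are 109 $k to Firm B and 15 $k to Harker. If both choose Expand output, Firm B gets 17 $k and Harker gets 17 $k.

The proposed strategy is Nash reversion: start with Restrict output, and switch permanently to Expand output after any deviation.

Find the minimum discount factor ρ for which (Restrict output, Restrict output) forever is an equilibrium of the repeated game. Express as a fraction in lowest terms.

Cooperation forever yields 57 each period: 57/(1−ρ).
Deviating yields 109 once, then 17 forever: 109 + 17ρ/(1−ρ).
No profitable deviation requires 57/(1−ρ) ≥ 109 + 17ρ/(1−ρ).
Multiplying by (1−ρ): 57 ≥ 109(1−ρ) + 17ρ = 109 − 92ρ.
So 92ρ ≥ 52, i.e. ρ ≥ 52/92 = 13/23.

13/23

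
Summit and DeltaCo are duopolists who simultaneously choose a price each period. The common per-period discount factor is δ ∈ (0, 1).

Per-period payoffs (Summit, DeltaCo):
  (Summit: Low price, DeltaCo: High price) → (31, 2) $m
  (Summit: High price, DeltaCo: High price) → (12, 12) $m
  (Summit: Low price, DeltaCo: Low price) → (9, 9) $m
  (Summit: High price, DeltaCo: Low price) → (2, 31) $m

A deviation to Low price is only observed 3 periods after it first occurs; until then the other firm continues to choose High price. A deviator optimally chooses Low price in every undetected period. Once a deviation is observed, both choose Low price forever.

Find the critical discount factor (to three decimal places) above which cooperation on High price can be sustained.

The best deviation is to choose Low price for all 3 undetected periods, earning 31 each, then 9 forever once detected.
Deviation value: 31(1−δ^3)/(1−δ) + 9δ^3/(1−δ); cooperation value: 12/(1−δ).
IC: 12 ≥ 31(1−δ^3) + 9δ^3 = 31 − 22δ^3.
So δ^3 ≥ 19/22, giving δ ≥ (19/22)^(1/3) ≈ 0.952.

0.952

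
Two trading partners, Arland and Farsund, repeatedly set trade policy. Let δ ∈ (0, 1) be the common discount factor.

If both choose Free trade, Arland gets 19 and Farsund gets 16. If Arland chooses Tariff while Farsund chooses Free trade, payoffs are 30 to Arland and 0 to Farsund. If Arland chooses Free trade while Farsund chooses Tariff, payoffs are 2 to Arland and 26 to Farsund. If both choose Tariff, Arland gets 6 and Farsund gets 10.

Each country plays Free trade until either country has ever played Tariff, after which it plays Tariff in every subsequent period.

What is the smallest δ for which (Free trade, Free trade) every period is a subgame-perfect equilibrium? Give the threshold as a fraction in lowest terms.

Arland: cooperation gives 19 each period; deviation gives 30 once then 6 forever.
  19/(1−δ) ≥ 30 + 6δ/(1−δ) ⇒ δ ≥ 11/24.
Farsund: cooperation gives 16 each period; deviation gives 26 once then 10 forever.
  δ ≥ 10/16 = 5/8.
Both must hold, so the binding constraint is Farsund's: δ ≥ 5/8.

5/8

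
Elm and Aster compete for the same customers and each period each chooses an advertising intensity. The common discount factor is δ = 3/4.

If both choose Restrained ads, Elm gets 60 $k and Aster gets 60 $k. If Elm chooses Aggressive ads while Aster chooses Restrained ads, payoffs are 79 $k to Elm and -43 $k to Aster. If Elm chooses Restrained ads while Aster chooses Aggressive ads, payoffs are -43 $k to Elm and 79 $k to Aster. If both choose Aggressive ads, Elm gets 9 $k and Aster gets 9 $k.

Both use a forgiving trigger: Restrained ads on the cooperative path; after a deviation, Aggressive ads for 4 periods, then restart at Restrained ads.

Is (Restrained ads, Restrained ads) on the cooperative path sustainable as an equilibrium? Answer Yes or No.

IC: δ+…+δ^4 ≥ (79−60)/(60−9) = 19/51.
At δ = 3/4: partial sum = 2.0508 ≥ 0.3725. Cooperation sustainable.

Yes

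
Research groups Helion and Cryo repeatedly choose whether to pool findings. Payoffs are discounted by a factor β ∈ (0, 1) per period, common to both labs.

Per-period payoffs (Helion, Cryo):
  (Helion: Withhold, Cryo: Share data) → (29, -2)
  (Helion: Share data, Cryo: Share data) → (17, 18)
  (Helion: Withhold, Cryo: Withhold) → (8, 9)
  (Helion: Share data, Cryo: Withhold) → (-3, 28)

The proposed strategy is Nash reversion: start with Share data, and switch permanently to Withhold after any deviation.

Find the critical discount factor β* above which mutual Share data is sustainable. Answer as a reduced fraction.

Helion: cooperation gives 17 each period; deviation gives 29 once then 8 forever.
  17/(1−β) ≥ 29 + 8β/(1−β) ⇒ β ≥ 12/21 = 4/7.
Cryo: cooperation gives 18 each period; deviation gives 28 once then 9 forever.
  β ≥ 10/19.
Both must hold, so the binding constraint is Helion's: β ≥ 4/7.

4/7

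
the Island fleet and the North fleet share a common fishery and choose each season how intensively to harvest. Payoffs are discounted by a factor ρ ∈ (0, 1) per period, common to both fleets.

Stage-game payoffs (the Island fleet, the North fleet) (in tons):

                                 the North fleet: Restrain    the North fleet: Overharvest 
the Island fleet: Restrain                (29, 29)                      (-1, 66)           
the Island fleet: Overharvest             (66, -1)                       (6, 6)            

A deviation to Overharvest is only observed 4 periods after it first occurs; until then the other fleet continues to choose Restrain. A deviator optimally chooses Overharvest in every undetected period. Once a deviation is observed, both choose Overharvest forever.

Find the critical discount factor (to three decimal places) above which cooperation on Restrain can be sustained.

0.886

A deviator earns 66 for 4 periods, then 6 forever; cooperating earns 29 forever. Multiplying the IC by (1−ρ):
29 ≥ 66(1−ρ^4) + 6ρ^4, so 60·ρ^4 ≥ 37 and ρ^4 ≥ 37/60.
ρ ≥ (37/60)^(1/4) ≈ 0.886.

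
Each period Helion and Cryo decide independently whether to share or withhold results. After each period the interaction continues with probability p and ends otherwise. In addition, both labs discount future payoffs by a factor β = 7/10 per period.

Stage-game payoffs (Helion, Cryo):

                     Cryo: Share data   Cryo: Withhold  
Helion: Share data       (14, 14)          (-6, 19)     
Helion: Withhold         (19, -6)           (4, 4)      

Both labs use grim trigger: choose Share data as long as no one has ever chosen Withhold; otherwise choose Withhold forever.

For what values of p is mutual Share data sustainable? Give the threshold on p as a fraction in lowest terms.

10/21

With continuation probability p and discount β, the effective per-period discount factor is βp.
Grim-trigger IC: βp ≥ (19−14)/(19−4) = 1/3.
So p ≥ (1/3)/(7/10) = 10/21.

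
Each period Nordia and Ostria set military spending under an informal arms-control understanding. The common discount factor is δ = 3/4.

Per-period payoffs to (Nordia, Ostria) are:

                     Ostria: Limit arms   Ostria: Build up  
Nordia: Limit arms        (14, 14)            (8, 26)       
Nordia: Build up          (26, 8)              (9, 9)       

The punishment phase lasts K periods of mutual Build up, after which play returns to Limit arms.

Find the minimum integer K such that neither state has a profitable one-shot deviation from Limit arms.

6

IC: δ(1−δ^K)/(1−δ) ≥ (26−14)/(14−9) = 12/5.
With δ = 3/4: need 1 − δ^K ≥ 12/5·(1−3/4)/(3/4), i.e. δ^K ≤ 0.2000.
Since (3/4)^5 = 0.2373 and (3/4)^6 = 0.1780, the smallest such K is 6.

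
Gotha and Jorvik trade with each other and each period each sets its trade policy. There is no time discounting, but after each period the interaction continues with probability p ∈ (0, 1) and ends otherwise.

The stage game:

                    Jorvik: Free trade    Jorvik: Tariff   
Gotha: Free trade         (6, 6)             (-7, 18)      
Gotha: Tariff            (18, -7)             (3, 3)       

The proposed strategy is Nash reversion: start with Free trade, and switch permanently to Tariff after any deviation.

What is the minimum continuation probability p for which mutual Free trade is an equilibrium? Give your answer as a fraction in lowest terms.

Expected cooperation value is 6 + p·6 + p²·6 + … = 6/(1−p); deviation gives 18 + p·3/(1−p).
6 ≥ 18(1−p) + 3p ⇒ 15p ≥ 12 ⇒ p ≥ 12/15 = 4/5.

4/5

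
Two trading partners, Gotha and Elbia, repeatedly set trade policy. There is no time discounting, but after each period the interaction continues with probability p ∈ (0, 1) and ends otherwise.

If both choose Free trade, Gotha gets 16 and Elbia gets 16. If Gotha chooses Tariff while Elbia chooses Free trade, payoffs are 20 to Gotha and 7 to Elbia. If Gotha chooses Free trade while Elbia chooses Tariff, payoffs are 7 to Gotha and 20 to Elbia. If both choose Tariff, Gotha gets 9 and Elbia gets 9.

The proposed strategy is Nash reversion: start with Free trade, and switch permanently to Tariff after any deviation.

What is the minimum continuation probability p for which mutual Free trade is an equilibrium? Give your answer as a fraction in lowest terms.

Expected cooperation value is 16 + p·16 + p²·16 + … = 16/(1−p); deviation gives 20 + p·9/(1−p).
16 ≥ 20(1−p) + 9p ⇒ 11p ≥ 4 ⇒ p ≥ 4/11.

4/11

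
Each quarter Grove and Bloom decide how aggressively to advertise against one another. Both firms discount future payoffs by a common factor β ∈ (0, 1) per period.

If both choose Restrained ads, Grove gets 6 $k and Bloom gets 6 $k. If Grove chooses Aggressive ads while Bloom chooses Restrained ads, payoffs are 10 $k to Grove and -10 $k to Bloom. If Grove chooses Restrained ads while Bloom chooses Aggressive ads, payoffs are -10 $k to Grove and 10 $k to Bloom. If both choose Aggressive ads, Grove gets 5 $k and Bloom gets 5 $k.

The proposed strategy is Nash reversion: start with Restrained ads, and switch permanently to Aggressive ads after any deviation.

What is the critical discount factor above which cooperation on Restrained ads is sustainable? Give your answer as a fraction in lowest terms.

Under grim trigger the critical discount factor is (T−C)/(T−P) with T = 10, C = 6, P = 5.
β* = (10−6)/(10−5) = 4/5.

4/5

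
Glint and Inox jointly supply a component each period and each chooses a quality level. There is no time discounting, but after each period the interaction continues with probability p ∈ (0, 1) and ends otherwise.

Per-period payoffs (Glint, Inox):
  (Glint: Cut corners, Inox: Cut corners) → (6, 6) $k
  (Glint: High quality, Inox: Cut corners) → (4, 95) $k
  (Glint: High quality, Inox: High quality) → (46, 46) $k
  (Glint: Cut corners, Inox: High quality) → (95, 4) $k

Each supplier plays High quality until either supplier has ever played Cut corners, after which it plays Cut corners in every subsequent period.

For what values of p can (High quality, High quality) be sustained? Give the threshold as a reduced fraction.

With no time discounting, the continuation probability p plays the role of the discount factor.
Grim-trigger IC: 46/(1−p) ≥ 95 + 6p/(1−p) ⇒ p ≥ (95−46)/(95−6) = 49/89.

49/89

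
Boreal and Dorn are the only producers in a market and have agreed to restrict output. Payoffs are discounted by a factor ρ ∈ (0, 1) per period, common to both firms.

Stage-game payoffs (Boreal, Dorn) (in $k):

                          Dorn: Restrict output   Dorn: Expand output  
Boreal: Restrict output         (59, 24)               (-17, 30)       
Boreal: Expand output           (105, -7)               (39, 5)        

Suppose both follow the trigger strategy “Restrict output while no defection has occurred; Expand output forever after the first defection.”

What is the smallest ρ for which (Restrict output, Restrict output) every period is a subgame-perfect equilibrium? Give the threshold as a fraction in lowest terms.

Boreal's threshold: (105−59)/(105−39) = 23/33.
Dorn's threshold: (30−24)/(30−5) = 6/25.
23/33 > 6/25, so Boreal binds and ρ* = 23/33.

23/33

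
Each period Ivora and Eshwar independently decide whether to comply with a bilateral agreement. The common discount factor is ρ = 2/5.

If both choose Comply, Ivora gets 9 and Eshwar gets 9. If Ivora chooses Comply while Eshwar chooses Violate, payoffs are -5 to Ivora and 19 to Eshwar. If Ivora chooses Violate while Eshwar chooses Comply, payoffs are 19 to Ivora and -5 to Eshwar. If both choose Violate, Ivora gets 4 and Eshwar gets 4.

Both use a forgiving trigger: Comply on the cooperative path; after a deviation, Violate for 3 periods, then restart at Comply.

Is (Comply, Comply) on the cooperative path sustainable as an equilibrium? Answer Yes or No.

IC: ρ+…+ρ^3 ≥ (19−9)/(9−4) = 2.
At ρ = 2/5: partial sum = 0.6240 < 2.0000. Cooperation not sustainable.

No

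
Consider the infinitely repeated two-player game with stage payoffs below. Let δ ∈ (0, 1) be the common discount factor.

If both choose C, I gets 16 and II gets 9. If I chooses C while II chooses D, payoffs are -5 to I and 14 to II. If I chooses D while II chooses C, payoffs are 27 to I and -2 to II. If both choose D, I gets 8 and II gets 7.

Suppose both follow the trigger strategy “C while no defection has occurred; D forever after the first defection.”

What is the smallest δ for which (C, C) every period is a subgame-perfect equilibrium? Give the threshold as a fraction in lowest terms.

For I: deviation gain 27−16 = 11, per-period punishment loss 16−8 = 8. IC gives δ ≥ 11/19.
For II: gain 5, loss 2 per period, so δ ≥ 5/7.
The tighter constraint is II's, so cooperation needs δ ≥ 5/7.

5/7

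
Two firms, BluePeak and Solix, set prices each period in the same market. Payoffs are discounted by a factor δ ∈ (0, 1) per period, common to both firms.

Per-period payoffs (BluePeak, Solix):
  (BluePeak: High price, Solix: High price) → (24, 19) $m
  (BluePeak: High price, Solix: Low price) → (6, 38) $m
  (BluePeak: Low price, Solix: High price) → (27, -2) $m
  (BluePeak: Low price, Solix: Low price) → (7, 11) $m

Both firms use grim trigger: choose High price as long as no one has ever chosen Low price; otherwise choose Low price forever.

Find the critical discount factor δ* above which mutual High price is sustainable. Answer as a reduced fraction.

19/27

BluePeak: cooperation gives 24 each period; deviation gives 27 once then 7 forever.
  24/(1−δ) ≥ 27 + 7δ/(1−δ) ⇒ δ ≥ 3/20.
Solix: cooperation gives 19 each period; deviation gives 38 once then 11 forever.
  δ ≥ 19/27.
Both must hold, so the binding constraint is Solix's: δ ≥ 19/27.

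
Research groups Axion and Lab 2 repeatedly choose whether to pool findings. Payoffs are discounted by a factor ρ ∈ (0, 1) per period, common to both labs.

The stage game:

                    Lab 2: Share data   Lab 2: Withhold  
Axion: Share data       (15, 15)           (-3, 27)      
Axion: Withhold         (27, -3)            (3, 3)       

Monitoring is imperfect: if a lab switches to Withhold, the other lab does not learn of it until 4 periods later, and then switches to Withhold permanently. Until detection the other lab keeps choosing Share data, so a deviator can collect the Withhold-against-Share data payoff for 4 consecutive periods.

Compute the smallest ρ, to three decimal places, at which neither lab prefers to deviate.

Deviating for the 4 undetected periods gains 27−15 = 12 per period over cooperation, then loses 15−3 = 12 per period forever once punishment starts.
Gain: 12(1 + ρ + … + ρ^3); loss: 12·ρ^4/(1−ρ).
No profitable deviation ⇔ 12(1−ρ^4) ≤ 12·ρ^4, i.e. ρ^4 ≥ 12/(12+12) = 1/2.
Hence ρ ≥ (1/2)^(1/4) ≈ 0.841.

0.841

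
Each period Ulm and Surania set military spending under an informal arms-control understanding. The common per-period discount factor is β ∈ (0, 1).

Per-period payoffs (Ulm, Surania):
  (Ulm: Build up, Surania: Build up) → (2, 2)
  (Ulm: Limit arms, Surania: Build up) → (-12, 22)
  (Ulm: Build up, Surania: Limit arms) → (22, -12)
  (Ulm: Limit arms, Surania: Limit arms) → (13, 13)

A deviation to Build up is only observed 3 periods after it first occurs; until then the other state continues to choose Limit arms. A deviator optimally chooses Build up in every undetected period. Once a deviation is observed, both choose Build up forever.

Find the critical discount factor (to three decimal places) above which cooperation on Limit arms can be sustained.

0.766

Deviating for the 3 undetected periods gains 22−13 = 9 per period over cooperation, then loses 13−2 = 11 per period forever once punishment starts.
Gain: 9(1 + β + … + β^2); loss: 11·β^3/(1−β).
No profitable deviation ⇔ 9(1−β^3) ≤ 11·β^3, i.e. β^3 ≥ 9/(9+11) = 9/20.
Hence β ≥ (9/20)^(1/3) ≈ 0.766.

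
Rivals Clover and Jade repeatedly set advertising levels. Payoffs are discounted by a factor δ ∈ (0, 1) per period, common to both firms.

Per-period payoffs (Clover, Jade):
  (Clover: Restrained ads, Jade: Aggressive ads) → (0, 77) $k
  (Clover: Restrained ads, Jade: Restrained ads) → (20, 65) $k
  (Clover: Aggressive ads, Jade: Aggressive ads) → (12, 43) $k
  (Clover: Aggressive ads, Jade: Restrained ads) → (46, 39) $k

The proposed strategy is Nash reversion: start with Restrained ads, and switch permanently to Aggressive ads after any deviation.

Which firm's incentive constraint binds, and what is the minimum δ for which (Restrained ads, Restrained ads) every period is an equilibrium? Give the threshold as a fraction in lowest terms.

Clover's threshold: (46−20)/(46−12) = 13/17.
Jade's threshold: (77−65)/(77−43) = 6/17.
13/17 > 6/17, so Clover binds and δ* = 13/17.

Clover; δ ≥ 13/17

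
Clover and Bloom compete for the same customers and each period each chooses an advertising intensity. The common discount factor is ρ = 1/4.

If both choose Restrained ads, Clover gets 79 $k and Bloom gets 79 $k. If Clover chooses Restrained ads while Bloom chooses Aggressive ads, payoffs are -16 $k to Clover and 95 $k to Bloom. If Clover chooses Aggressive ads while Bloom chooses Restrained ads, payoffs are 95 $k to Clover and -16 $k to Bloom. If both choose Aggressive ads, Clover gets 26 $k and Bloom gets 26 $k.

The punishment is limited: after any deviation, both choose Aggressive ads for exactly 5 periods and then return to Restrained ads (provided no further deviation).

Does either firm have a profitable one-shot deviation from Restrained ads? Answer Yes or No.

IC: ρ+…+ρ^5 ≥ (95−79)/(79−26) = 16/53.
At ρ = 1/4: partial sum = 0.3330 ≥ 0.3019. Cooperation sustainable.

No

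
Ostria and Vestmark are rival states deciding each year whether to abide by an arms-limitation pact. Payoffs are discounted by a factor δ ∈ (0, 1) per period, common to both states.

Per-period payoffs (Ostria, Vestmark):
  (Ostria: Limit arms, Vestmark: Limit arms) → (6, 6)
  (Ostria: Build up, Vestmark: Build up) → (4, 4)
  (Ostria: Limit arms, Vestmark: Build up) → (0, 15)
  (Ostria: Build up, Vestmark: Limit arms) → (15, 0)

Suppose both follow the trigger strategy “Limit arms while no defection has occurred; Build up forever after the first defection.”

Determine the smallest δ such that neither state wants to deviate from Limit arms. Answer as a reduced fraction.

One-period gain from deviating is 15 − 6 = 9. The loss is 6 − 4 = 2 in every subsequent period, with present value 2·δ/(1−δ).
Deviation is unprofitable when 2·δ/(1−δ) ≥ 9, i.e. δ/(1−δ) ≥ 9/2.
Equivalently δ ≥ 9/(9+2) = 9/11.

9/11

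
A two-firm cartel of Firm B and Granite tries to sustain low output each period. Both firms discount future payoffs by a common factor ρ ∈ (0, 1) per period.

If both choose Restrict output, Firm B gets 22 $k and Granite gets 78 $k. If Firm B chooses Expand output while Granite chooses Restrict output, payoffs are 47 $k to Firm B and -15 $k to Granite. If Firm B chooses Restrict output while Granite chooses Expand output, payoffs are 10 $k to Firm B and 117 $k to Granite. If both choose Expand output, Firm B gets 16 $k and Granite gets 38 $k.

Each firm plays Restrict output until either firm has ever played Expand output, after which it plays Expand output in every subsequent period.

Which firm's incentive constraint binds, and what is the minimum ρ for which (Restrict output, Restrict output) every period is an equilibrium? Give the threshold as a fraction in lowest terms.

Firm B; ρ ≥ 25/31

Firm B: cooperation gives 22 each period; deviation gives 47 once then 16 forever.
  22/(1−ρ) ≥ 47 + 16ρ/(1−ρ) ⇒ ρ ≥ 25/31.
Granite: cooperation gives 78 each period; deviation gives 117 once then 38 forever.
  ρ ≥ 39/79.
Both must hold, so the binding constraint is Firm B's: ρ ≥ 25/31.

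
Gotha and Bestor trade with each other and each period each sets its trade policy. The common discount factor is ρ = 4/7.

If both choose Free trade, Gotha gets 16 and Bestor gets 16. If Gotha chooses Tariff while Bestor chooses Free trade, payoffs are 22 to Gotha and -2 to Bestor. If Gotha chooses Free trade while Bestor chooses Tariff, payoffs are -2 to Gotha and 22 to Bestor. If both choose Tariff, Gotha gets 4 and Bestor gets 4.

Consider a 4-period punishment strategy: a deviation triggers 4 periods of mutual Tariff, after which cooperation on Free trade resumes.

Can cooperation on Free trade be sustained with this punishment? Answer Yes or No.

Yes

A one-shot deviation gives 22 now, then 4 for 4 periods, then back to 16.
Gain from deviating: (22−16) today; loss: (16−4) in each of the next 4 periods.
No-deviation condition: (16−4)(ρ+…+ρ^4) ≥ 22−16, i.e. ρ+…+ρ^4 ≥ 1/2.
At ρ = 4/7: ρ+…+ρ^4 = 1.1912 ≥ 0.5000.
So cooperation is sustainable.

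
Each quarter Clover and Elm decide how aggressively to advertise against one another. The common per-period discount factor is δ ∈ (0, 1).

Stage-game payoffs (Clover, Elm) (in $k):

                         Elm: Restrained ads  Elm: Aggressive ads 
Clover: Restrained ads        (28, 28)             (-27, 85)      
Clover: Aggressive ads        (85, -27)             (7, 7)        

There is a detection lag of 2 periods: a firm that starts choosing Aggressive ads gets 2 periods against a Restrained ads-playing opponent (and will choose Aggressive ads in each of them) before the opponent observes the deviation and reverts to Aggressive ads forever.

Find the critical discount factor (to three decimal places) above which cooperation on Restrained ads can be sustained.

0.855

A deviator earns 85 for 2 periods, then 7 forever; cooperating earns 28 forever. Multiplying the IC by (1−δ):
28 ≥ 85(1−δ^2) + 7δ^2, so 78·δ^2 ≥ 57 and δ^2 ≥ 19/26.
δ ≥ (19/26)^(1/2) ≈ 0.855.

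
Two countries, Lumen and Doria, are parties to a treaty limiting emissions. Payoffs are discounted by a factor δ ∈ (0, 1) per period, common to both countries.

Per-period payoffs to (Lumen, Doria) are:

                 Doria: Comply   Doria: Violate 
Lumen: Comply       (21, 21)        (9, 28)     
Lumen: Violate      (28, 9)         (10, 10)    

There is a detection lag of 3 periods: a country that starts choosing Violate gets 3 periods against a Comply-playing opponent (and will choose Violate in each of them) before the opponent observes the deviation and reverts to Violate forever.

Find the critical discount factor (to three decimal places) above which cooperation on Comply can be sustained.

A deviator earns 28 for 3 periods, then 10 forever; cooperating earns 21 forever. Multiplying the IC by (1−δ):
21 ≥ 28(1−δ^3) + 10δ^3, so 18·δ^3 ≥ 7 and δ^3 ≥ 7/18.
δ ≥ (7/18)^(1/3) ≈ 0.730.

0.730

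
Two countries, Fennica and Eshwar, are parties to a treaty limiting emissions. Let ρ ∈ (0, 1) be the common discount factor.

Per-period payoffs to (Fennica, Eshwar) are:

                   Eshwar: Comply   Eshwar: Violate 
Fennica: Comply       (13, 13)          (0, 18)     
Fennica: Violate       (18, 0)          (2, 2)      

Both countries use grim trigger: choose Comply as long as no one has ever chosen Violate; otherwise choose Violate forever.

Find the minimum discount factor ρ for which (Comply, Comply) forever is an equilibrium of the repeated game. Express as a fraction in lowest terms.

5/16

Under grim trigger the critical discount factor is (T−C)/(T−P) with T = 18, C = 13, P = 2.
ρ* = (18−13)/(18−2) = 5/16.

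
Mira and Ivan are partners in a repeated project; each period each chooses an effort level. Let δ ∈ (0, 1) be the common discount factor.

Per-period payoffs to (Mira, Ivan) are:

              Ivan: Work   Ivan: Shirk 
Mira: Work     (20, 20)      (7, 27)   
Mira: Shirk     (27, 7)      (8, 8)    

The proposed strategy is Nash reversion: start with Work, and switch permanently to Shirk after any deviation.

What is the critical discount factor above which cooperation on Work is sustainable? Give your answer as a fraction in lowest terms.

7/19

Under grim trigger the critical discount factor is (T−C)/(T−P) with T = 27, C = 20, P = 8.
δ* = (27−20)/(27−8) = 7/19.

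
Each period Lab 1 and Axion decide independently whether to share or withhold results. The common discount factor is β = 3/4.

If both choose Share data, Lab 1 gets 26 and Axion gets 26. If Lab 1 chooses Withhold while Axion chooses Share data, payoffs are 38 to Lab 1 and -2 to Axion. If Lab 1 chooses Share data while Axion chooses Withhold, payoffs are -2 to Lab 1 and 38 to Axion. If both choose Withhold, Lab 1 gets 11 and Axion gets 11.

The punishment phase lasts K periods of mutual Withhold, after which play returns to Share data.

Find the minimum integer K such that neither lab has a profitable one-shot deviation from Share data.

2

Need Σ_{k=1}^{K} β^k ≥ (38−26)/(26−11) = 0.8000 at β = 3/4.
At K = 1 the sum is 0.7500 < 0.8000; at K = 2 it is 1.3125 ≥ 0.8000.
So the minimum punishment length is K = 2.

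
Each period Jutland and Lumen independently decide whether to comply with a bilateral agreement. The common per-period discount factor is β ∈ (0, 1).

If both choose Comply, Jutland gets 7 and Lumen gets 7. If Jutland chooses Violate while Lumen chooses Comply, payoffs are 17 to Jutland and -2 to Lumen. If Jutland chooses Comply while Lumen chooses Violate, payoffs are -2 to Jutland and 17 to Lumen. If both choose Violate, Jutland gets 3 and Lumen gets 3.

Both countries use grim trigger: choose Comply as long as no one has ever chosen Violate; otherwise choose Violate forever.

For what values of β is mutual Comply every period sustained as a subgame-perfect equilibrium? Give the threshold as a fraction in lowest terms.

5/7

Cooperation forever yields 7 each period: 7/(1−β).
Deviating yields 17 once, then 3 forever: 17 + 3β/(1−β).
No profitable deviation requires 7/(1−β) ≥ 17 + 3β/(1−β).
Multiplying by (1−β): 7 ≥ 17(1−β) + 3β = 17 − 14β.
So 14β ≥ 10, i.e. β ≥ 10/14 = 5/7.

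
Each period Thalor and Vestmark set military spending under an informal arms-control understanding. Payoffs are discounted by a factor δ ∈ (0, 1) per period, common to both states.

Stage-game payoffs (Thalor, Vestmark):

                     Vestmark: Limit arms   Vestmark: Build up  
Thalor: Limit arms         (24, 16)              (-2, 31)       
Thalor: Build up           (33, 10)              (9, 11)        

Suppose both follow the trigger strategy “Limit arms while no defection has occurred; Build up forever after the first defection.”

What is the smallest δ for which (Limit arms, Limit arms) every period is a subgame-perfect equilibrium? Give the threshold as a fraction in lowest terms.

Thalor: cooperation gives 24 each period; deviation gives 33 once then 9 forever.
  24/(1−δ) ≥ 33 + 9δ/(1−δ) ⇒ δ ≥ 9/24 = 3/8.
Vestmark: cooperation gives 16 each period; deviation gives 31 once then 11 forever.
  δ ≥ 15/20 = 3/4.
Both must hold, so the binding constraint is Vestmark's: δ ≥ 3/4.

3/4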